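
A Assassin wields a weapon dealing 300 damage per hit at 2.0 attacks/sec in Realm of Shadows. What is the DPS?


DPS = damage * attack_speed
= 300 * 2.0
= 600.0

600.0 DPS


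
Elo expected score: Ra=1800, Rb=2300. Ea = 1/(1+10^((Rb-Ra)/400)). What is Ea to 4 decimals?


Elo expected score: Ea = 1/(1 + 10^((Rb-Ra)/400))
Rb - Ra = 2300 - 1800 = 500
(Rb-Ra)/400 = 500/400 = 1.25
10^1.25 = 17.782794
Ea = 1/(1 + 17.782794) = 1/18.782794 = 0.0532

0.0532


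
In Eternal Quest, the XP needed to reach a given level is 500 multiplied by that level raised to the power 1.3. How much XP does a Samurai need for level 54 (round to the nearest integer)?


XP = 500 * level^1.3
Substitute level = 54:
XP = 500 * 54^1.3
= 500 * 178.6948
= 89347

89347 XP


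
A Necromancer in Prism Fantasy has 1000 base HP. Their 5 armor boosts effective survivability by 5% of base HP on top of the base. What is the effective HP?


EHP = 1000 * (1 + 5/100)
= 1000 * (1 + 0.05)
= 1000 * 1.05
= 1050.0

1050.0 EHP


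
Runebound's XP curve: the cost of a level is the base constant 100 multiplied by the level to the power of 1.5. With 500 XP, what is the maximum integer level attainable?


XP = 100 * level^1.5, so level = (XP / 100)^(1/1.5)
= (500 / 100)^(1/1.5)
= 5.0^0.6667
= 2.924
Floor: level = 2

level 2


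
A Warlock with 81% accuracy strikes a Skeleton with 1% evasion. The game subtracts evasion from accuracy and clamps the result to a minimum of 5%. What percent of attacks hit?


accuracy - evasion = 81 - 1 = 80
Apply floor: max(80, 5) = 80
Hit chance = 80%

80%


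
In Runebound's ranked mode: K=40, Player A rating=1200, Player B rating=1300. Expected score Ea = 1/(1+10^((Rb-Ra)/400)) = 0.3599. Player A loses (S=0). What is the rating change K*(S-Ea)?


Elo update: delta = K * (S - Ea), where S = 0 (loses)
S - Ea = 0 - 0.3599 = -0.3599
Rating change = 40 * -0.3599
= -14.40

-14.40 rating points


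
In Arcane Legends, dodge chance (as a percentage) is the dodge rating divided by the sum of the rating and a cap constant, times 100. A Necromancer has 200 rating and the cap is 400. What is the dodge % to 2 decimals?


dodge% = 200 / (200 + 400) * 100
= 200 / 600 * 100
= 0.333333 * 100
= 33.33%

33.33%


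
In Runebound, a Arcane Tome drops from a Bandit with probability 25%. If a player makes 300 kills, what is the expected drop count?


Expected drops = kills * (drop_rate / 100)
= 300 * (25 / 100)
= 300 * 0.25
= 75.0

75.0 drops


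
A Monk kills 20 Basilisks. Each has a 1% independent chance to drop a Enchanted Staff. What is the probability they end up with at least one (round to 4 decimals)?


P(at least one) = 1 - P(none) = 1 - (1-p)^n
p = 1/100 = 0.01
1 - p = 0.99
(1 - p)^20 = 0.99^20 = 0.817907
P(at least one) = 1 - 0.817907 = 0.1821

0.1821


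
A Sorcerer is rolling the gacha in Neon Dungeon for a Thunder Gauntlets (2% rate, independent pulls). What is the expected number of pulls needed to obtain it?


Expected pulls for a geometric distribution = 1/p = 100 / rate%
= 100 / 2
= 50.0

50.0 pulls


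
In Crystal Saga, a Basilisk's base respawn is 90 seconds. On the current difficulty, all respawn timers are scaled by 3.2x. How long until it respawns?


Respawn time = base * multiplier
= 90 * 3.2
= 288.0 seconds

288.0 seconds


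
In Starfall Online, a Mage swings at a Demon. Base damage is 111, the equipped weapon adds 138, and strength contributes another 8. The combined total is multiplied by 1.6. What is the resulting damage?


Sum base + weapon + str = 111 + 138 + 8 = 257
Multiply by 1.6:
257 * 1.6 = 411.2

411.2 damage


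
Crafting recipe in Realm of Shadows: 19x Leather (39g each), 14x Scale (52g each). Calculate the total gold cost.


Cost breakdown:
  Leather: 19 * 39 = 741
  Scale: 14 * 52 = 728
Total = 741 + 728 = 1469

1469 gold


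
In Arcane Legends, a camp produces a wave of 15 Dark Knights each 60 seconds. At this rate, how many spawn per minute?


Spawns per minute = count * (60 / interval)
= 15 * (60 / 60)
= 15 * 1.0
= 15.0

15.0 per minute


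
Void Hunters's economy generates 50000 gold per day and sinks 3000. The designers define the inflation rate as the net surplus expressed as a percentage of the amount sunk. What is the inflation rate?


Net gold = 50000 - 3000 = 47000
Inflation rate = net / sunk * 100 = 47000 / 3000 * 100
= 15.666667 * 100
= 1566.67%

1566.67%


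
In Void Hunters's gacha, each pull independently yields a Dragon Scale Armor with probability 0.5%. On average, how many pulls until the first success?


Expected pulls for a geometric distribution = 1/p = 100 / rate%
= 100 / 0.5
= 200.0

200.0 pulls


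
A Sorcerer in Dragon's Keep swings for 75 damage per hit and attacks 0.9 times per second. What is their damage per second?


DPS = damage * attack_speed
= 75 * 0.9
= 67.5

67.5 DPS


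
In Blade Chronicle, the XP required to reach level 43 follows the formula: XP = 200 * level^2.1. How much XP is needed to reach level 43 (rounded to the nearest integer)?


XP = 200 * level^2.1
Substitute level = 43:
XP = 200 * 43^2.1
= 200 * 2693.294
= 538659

538659 XP


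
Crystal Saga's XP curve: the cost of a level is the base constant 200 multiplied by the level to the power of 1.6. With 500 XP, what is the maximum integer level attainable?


XP = 200 * level^1.6, so level = (XP / 200)^(1/1.6)
= (500 / 200)^(1/1.6)
= 2.5^0.625
= 1.773
Floor: level = 1

level 1


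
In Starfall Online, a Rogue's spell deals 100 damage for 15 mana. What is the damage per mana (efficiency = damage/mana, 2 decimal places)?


Efficiency = damage / mana
= 100 / 15
= 6.67

6.67 dmg/mana


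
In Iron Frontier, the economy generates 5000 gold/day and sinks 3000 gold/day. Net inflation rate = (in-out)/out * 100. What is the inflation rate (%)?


Net gold = 5000 - 3000 = 2000
Inflation rate = net / sunk * 100 = 2000 / 3000 * 100
= 0.666667 * 100
= 66.67%

66.67%


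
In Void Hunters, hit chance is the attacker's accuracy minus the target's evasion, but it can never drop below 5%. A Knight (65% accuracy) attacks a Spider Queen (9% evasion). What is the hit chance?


accuracy - evasion = 65 - 9 = 56
Apply floor: max(56, 5) = 56
Hit chance = 56%

56%


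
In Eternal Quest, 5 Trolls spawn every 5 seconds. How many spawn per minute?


Spawns per minute = count * (60 / interval)
= 5 * (60 / 5)
= 5 * 12.0
= 60.0

60.0 per minute


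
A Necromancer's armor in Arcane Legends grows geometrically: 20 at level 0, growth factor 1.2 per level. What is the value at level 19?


value = base * growth^level
= 20 * 1.2^19
= 20 * 31.948
= 638.96

638.96 armor


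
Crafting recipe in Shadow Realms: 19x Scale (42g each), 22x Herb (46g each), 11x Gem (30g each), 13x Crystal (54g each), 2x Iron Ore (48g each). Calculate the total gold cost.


Cost breakdown:
  Scale: 19 * 42 = 798
  Herb: 22 * 46 = 1012
  Gem: 11 * 30 = 330
  Crystal: 13 * 54 = 702
  Iron Ore: 2 * 48 = 96
Total = 798 + 1012 + 330 + 702 + 96 = 2938

2938 gold


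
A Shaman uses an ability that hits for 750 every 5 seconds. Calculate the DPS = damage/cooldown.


DPS = damage / cooldown
= 750 / 5
= 150.00

150.00 DPS


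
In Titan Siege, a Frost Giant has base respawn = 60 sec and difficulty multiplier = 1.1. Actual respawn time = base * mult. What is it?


Respawn time = base * multiplier
= 60 * 1.1
= 66.0 seconds

66.0 seconds


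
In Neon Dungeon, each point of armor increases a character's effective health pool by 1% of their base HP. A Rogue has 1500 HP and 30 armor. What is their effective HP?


EHP = 1500 * (1 + 30/100)
= 1500 * (1 + 0.3)
= 1500 * 1.3
= 1950.0

1950.0 EHP


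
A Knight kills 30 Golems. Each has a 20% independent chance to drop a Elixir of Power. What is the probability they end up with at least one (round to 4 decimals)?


P(at least one) = 1 - P(none) = 1 - (1-p)^n
p = 20/100 = 0.2
1 - p = 0.8
(1 - p)^30 = 0.8^30 = 0.001238
P(at least one) = 1 - 0.001238 = 0.9988

0.9988


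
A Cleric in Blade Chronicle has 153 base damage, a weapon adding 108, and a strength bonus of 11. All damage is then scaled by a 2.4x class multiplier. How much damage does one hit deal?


Sum base + weapon + str = 153 + 108 + 11 = 272
Multiply by 2.4:
272 * 2.4 = 652.8

652.8 damage


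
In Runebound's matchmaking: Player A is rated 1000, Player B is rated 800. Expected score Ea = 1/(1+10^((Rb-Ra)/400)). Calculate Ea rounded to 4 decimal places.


Elo expected score: Ea = 1/(1 + 10^((Rb-Ra)/400))
Rb - Ra = 800 - 1000 = -200
(Rb-Ra)/400 = -200/400 = -0.5
10^-0.5 = 0.316228
Ea = 1/(1 + 0.316228) = 1/1.316228 = 0.7597

0.7597


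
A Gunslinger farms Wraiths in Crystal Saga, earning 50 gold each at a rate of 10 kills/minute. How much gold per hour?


Gold per minute = 50 * 10 = 500
Gold per hour = 500 * 60 = 30000

30000 gold/hour


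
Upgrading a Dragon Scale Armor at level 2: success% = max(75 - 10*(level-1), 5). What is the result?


raw_rate = 75 - 10 * (2 - 1)
= 75 - 10 * 1
= 75 - 10
= 65
Apply floor: max(65, 5) = 65%

65%


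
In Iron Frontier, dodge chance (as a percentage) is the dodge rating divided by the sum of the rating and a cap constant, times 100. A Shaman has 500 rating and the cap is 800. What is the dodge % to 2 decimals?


dodge% = 500 / (500 + 800) * 100
= 500 / 1300 * 100
= 0.384615 * 100
= 38.46%

38.46%


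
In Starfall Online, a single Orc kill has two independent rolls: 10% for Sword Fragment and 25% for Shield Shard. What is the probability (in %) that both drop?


For independent events, P(both) = P(A) * P(B)
= 10% * 25%
= 250 / 100 %
= 2.5%

2.5%


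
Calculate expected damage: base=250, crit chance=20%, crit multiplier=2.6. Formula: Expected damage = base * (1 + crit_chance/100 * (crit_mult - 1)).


E[dmg] = base * (1 + crit_chance * (crit_mult - 1))
cc as decimal = 20/100 = 0.2
cm - 1 = 2.6 - 1 = 1.6
Bonus factor = 0.2 * 1.6 = 0.32
Total multiplier = 1 + 0.32 = 1.32
Expected damage = 250 * 1.32 = 330.00

330.00 damage


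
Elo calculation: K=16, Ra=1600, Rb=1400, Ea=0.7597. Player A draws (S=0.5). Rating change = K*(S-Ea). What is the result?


Elo update: delta = K * (S - Ea), where S = 0.5 (draws)
S - Ea = 0.5 - 0.7597 = -0.2597
Rating change = 16 * -0.2597
= -4.16

-4.16 rating points


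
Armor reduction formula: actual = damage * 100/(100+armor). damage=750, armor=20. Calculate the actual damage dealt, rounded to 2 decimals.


actual = 750 * 100 / (100 + 20)
= 750 * 100 / 120
= 75000 / 120
= 625.00

625.00 damage


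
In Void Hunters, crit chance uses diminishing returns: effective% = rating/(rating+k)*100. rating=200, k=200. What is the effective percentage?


effective% = rating / (rating + k) * 100
= 200 / (200 + 200) * 100
= 200 / 400 * 100
= 0.5 * 100
= 50.00%

50.00%


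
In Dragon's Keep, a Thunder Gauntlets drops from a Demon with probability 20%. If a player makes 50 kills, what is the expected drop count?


Expected drops = kills * (drop_rate / 100)
= 50 * (20 / 100)
= 50 * 0.2
= 10.0

10.0 drops


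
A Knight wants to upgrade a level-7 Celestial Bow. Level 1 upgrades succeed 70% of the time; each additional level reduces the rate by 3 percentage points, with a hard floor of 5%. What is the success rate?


raw_rate = 70 - 3 * (7 - 1)
= 70 - 3 * 6
= 70 - 18
= 52
Apply floor: max(52, 5) = 52%

52%


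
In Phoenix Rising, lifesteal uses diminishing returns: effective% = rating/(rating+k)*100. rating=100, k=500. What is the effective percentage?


effective% = rating / (rating + k) * 100
= 100 / (100 + 500) * 100
= 100 / 600 * 100
= 0.166667 * 100
= 16.67%

16.67%


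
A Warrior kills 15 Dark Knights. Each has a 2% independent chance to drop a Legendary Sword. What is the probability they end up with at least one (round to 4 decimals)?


P(at least one) = 1 - P(none) = 1 - (1-p)^n
p = 2/100 = 0.02
1 - p = 0.98
(1 - p)^15 = 0.98^15 = 0.738569
P(at least one) = 1 - 0.738569 = 0.2614

0.2614


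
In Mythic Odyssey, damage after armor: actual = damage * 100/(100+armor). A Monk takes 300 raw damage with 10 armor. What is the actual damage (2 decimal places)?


actual = 300 * 100 / (100 + 10)
= 300 * 100 / 110
= 30000 / 110
= 272.73

272.73 damage


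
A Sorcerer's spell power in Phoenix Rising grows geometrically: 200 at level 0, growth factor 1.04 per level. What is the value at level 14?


value = base * growth^level
= 200 * 1.04^14
= 200 * 1.731676
= 346.34

346.34 spell power


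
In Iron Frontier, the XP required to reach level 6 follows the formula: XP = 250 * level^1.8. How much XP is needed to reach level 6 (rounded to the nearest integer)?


XP = 250 * level^1.8
Substitute level = 6:
XP = 250 * 6^1.8
= 250 * 25.1578
= 6289

6289 XP


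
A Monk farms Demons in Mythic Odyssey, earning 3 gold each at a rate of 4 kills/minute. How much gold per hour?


Gold per minute = 3 * 4 = 12
Gold per hour = 12 * 60 = 720

720 gold/hour


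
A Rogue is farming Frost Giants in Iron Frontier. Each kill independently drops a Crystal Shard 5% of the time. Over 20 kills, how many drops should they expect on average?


Expected drops = kills * (drop_rate / 100)
= 20 * (5 / 100)
= 20 * 0.05
= 1.0

1.0 drops


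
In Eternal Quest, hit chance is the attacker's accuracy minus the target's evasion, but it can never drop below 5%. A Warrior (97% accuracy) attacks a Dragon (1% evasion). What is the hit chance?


accuracy - evasion = 97 - 1 = 96
Apply floor: max(96, 5) = 96
Hit chance = 96%

96%


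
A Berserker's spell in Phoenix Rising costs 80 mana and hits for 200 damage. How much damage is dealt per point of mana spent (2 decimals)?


Efficiency = damage / mana
= 200 / 80
= 2.50

2.50 dmg/mana


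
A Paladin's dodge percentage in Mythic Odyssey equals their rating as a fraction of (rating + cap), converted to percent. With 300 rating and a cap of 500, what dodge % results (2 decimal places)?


dodge% = 300 / (300 + 500) * 100
= 300 / 800 * 100
= 0.375 * 100
= 37.50%

37.50%


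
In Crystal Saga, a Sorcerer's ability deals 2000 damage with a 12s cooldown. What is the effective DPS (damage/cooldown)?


DPS = damage / cooldown
= 2000 / 12
= 166.67

166.67 DPS


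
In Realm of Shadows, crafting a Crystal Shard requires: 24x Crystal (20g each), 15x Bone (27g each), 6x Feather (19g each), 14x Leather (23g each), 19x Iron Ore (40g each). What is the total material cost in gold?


Cost breakdown:
  Crystal: 24 * 20 = 480
  Bone: 15 * 27 = 405
  Feather: 6 * 19 = 114
  Leather: 14 * 23 = 322
  Iron Ore: 19 * 40 = 760
Total = 480 + 405 + 114 + 322 + 760 = 2081

2081 gold


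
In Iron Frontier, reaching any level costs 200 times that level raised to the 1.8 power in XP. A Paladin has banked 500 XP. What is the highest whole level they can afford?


XP = 200 * level^1.8, so level = (XP / 200)^(1/1.8)
= (500 / 200)^(1/1.8)
= 2.5^0.5556
= 1.6637
Floor: level = 1

level 1


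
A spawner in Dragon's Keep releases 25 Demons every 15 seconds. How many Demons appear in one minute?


Spawns per minute = count * (60 / interval)
= 25 * (60 / 15)
= 25 * 4.0
= 100.0

100.0 per minute


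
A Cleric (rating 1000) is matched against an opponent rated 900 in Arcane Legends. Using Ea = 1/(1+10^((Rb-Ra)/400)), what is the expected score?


Elo expected score: Ea = 1/(1 + 10^((Rb-Ra)/400))
Rb - Ra = 900 - 1000 = -100
(Rb-Ra)/400 = -100/400 = -0.25
10^-0.25 = 0.562341
Ea = 1/(1 + 0.562341) = 1/1.562341 = 0.6401

0.6401


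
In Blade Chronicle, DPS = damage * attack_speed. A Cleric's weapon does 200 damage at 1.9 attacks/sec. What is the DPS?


DPS = damage * attack_speed
= 200 * 1.9
= 380.0

380.0 DPS


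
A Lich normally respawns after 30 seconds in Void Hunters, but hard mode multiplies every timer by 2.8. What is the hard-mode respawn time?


Respawn time = base * multiplier
= 30 * 2.8
= 84.0 seconds

84.0 seconds


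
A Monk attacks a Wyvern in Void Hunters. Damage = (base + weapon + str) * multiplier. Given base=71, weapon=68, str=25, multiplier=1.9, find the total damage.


Sum base + weapon + str = 71 + 68 + 25 = 164
Multiply by 1.9:
164 * 1.9 = 311.6

311.6 damage


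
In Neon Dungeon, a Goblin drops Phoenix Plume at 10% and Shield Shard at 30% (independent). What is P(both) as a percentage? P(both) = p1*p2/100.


For independent events, P(both) = P(A) * P(B)
= 10% * 30%
= 300 / 100 %
= 3.0%

3.0%


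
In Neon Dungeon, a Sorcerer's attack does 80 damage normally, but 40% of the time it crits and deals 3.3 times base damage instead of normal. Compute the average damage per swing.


E[dmg] = base * (1 + crit_chance * (crit_mult - 1))
cc as decimal = 40/100 = 0.4
cm - 1 = 3.3 - 1 = 2.3
Bonus factor = 0.4 * 2.3 = 0.92
Total multiplier = 1 + 0.92 = 1.92
Expected damage = 80 * 1.92 = 153.60

153.60 damage


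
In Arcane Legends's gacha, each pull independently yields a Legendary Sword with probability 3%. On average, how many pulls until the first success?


Expected pulls for a geometric distribution = 1/p = 100 / rate%
= 100 / 3
= 33.33

33.33 pulls


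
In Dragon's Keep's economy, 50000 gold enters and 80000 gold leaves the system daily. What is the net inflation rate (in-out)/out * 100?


Net gold = 50000 - 80000 = -30000
Inflation rate = net / sunk * 100 = -30000 / 80000 * 100
= -0.375 * 100
= -37.50%

-37.50%


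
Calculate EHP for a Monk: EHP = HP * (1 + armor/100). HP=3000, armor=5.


EHP = 3000 * (1 + 5/100)
= 3000 * (1 + 0.05)
= 3000 * 1.05
= 3150.0

3150.0 EHP


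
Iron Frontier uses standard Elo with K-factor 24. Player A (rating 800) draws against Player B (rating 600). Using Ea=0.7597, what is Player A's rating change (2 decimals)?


Elo update: delta = K * (S - Ea), where S = 0.5 (draws)
S - Ea = 0.5 - 0.7597 = -0.2597
Rating change = 24 * -0.2597
= -6.23

-6.23 rating points


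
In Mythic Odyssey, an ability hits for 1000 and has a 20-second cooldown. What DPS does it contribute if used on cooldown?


DPS = damage / cooldown
= 1000 / 20
= 50.00

50.00 DPS


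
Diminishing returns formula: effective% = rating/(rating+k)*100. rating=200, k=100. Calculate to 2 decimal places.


effective% = rating / (rating + k) * 100
= 200 / (200 + 100) * 100
= 200 / 300 * 100
= 0.666667 * 100
= 66.67%

66.67%


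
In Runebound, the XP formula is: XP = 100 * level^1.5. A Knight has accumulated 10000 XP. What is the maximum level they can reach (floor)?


XP = 100 * level^1.5, so level = (XP / 100)^(1/1.5)
= (10000 / 100)^(1/1.5)
= 100.0^0.6667
= 21.5443
Floor: level = 21

level 21


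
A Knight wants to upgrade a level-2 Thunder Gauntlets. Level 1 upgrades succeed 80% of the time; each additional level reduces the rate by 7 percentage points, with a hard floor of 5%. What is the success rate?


raw_rate = 80 - 7 * (2 - 1)
= 80 - 7 * 1
= 80 - 7
= 73
Apply floor: max(73, 5) = 73%

73%


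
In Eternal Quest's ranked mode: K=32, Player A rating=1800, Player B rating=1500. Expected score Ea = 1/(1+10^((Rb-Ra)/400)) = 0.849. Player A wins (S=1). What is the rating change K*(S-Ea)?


Elo update: delta = K * (S - Ea), where S = 1 (wins)
S - Ea = 1 - 0.849 = 0.151
Rating change = 32 * 0.151
= 4.83

4.83 rating points


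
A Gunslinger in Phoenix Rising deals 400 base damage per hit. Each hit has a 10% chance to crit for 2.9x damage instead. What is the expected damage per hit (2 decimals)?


E[dmg] = base * (1 + crit_chance * (crit_mult - 1))
cc as decimal = 10/100 = 0.1
cm - 1 = 2.9 - 1 = 1.9
Bonus factor = 0.1 * 1.9 = 0.19
Total multiplier = 1 + 0.19 = 1.19
Expected damage = 400 * 1.19 = 476.00

476.00 damage


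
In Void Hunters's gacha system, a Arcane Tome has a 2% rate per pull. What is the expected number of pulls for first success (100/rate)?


Expected pulls for a geometric distribution = 1/p = 100 / rate%
= 100 / 2
= 50.0

50.0 pulls


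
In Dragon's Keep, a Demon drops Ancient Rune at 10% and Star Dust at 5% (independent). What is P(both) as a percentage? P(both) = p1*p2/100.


For independent events, P(both) = P(A) * P(B)
= 10% * 5%
= 50 / 100 %
= 0.5%

0.5%


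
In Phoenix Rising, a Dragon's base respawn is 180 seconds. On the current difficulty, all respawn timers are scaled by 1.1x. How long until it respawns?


Respawn time = base * multiplier
= 180 * 1.1
= 198.0 seconds

198.0 seconds


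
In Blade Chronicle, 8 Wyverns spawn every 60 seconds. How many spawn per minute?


Spawns per minute = count * (60 / interval)
= 8 * (60 / 60)
= 8 * 1.0
= 8.0

8.0 per minute


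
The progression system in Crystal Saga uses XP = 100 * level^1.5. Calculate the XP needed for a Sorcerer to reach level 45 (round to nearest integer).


XP = 100 * level^1.5
Substitute level = 45:
XP = 100 * 45^1.5
= 100 * 301.8692
= 30187

30187 XP


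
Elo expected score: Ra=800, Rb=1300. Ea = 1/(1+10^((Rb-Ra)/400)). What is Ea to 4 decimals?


Elo expected score: Ea = 1/(1 + 10^((Rb-Ra)/400))
Rb - Ra = 1300 - 800 = 500
(Rb-Ra)/400 = 500/400 = 1.25
10^1.25 = 17.782794
Ea = 1/(1 + 17.782794) = 1/18.782794 = 0.0532

0.0532


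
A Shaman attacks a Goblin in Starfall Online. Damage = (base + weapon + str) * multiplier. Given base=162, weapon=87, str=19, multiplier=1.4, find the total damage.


Sum base + weapon + str = 162 + 87 + 19 = 268
Multiply by 1.4:
268 * 1.4 = 375.2

375.2 damage


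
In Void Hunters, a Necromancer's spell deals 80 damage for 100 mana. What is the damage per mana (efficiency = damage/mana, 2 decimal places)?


Efficiency = damage / mana
= 80 / 100
= 0.80

0.80 dmg/mana


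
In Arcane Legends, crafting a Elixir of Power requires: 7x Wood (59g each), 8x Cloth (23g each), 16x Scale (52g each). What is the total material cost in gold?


Cost breakdown:
  Wood: 7 * 59 = 413
  Cloth: 8 * 23 = 184
  Scale: 16 * 52 = 832
Total = 413 + 184 + 832 = 1429

1429 gold


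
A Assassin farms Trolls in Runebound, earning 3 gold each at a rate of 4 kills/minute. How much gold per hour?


Gold per minute = 3 * 4 = 12
Gold per hour = 12 * 60 = 720

720 gold/hour


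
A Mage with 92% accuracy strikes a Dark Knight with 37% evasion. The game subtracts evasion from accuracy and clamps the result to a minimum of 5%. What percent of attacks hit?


accuracy - evasion = 92 - 37 = 55
Apply floor: max(55, 5) = 55
Hit chance = 55%

55%


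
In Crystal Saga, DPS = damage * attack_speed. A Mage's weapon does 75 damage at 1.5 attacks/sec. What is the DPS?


DPS = damage * attack_speed
= 75 * 1.5
= 112.5

112.5 DPS


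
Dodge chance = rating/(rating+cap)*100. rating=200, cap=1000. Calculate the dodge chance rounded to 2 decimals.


dodge% = 200 / (200 + 1000) * 100
= 200 / 1200 * 100
= 0.166667 * 100
= 16.67%

16.67%


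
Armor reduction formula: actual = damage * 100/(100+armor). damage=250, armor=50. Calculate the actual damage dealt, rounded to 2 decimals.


actual = 250 * 100 / (100 + 50)
= 250 * 100 / 150
= 25000 / 150
= 166.67

166.67 damage


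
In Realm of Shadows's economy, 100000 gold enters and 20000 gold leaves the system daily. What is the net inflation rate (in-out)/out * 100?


Net gold = 100000 - 20000 = 80000
Inflation rate = net / sunk * 100 = 80000 / 20000 * 100
= 4.0 * 100
= 400.00%

400.00%


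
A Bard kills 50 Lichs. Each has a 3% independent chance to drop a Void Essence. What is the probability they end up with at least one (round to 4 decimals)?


P(at least one) = 1 - P(none) = 1 - (1-p)^n
p = 3/100 = 0.03
1 - p = 0.97
(1 - p)^50 = 0.97^50 = 0.218065
P(at least one) = 1 - 0.218065 = 0.7819

0.7819


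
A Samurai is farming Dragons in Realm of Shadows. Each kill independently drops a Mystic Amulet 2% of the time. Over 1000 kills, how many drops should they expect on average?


Expected drops = kills * (drop_rate / 100)
= 1000 * (2 / 100)
= 1000 * 0.02
= 20.0

20.0 drops


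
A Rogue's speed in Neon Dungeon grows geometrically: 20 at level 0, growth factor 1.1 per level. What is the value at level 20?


value = base * growth^level
= 20 * 1.1^20
= 20 * 6.7275
= 134.55

134.55 speed


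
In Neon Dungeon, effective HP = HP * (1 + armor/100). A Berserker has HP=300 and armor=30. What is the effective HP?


EHP = 300 * (1 + 30/100)
= 300 * (1 + 0.3)
= 300 * 1.3
= 390.0

390.0 EHP


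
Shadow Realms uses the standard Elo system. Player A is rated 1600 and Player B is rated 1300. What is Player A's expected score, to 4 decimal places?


Elo expected score: Ea = 1/(1 + 10^((Rb-Ra)/400))
Rb - Ra = 1300 - 1600 = -300
(Rb-Ra)/400 = -300/400 = -0.75
10^-0.75 = 0.177828
Ea = 1/(1 + 0.177828) = 1/1.177828 = 0.8490

0.8490


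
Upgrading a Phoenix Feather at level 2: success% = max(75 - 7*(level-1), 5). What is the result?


raw_rate = 75 - 7 * (2 - 1)
= 75 - 7 * 1
= 75 - 7
= 68
Apply floor: max(68, 5) = 68%

68%


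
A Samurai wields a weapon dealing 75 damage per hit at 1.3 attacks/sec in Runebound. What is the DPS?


DPS = damage * attack_speed
= 75 * 1.3
= 97.5

97.5 DPS


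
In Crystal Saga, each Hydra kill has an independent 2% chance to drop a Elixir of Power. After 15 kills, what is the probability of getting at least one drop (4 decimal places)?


P(at least one) = 1 - P(none) = 1 - (1-p)^n
p = 2/100 = 0.02
1 - p = 0.98
(1 - p)^15 = 0.98^15 = 0.738569
P(at least one) = 1 - 0.738569 = 0.2614

0.2614


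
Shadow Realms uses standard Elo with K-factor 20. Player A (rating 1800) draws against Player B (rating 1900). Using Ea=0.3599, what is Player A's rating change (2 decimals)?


Elo update: delta = K * (S - Ea), where S = 0.5 (draws)
S - Ea = 0.5 - 0.3599 = 0.1401
Rating change = 20 * 0.1401
= 2.80

2.80 rating points


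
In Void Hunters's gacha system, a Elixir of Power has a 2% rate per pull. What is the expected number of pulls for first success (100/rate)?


Expected pulls for a geometric distribution = 1/p = 100 / rate%
= 100 / 2
= 50.0

50.0 pulls


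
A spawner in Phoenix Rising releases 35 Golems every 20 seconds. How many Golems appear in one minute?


Spawns per minute = count * (60 / interval)
= 35 * (60 / 20)
= 35 * 3.0
= 105.0

105.0 per minute


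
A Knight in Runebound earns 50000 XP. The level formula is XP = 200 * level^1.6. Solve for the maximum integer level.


XP = 200 * level^1.6, so level = (XP / 200)^(1/1.6)
= (50000 / 200)^(1/1.6)
= 250.0^0.625
= 31.5292
Floor: level = 31

level 31


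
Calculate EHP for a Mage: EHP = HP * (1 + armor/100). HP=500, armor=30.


EHP = 500 * (1 + 30/100)
= 500 * (1 + 0.3)
= 500 * 1.3
= 650.0

650.0 EHP


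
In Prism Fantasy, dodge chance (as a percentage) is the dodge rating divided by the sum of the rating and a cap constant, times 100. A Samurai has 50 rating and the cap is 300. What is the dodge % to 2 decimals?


dodge% = 50 / (50 + 300) * 100
= 50 / 350 * 100
= 0.142857 * 100
= 14.29%

14.29%


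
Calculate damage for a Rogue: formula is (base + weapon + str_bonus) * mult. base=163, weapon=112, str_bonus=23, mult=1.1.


Sum base + weapon + str = 163 + 112 + 23 = 298
Multiply by 1.1:
298 * 1.1 = 327.8

327.8 damage


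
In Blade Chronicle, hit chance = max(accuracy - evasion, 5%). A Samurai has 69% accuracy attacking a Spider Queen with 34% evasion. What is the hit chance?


accuracy - evasion = 69 - 34 = 35
Apply floor: max(35, 5) = 35
Hit chance = 35%

35%


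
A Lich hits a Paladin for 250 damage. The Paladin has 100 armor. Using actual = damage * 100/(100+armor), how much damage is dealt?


actual = 250 * 100 / (100 + 100)
= 250 * 100 / 200
= 25000 / 200
= 125.00

125.00 damage


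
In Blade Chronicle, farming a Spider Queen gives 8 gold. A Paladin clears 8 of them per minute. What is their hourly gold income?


Gold per minute = 8 * 8 = 64
Gold per hour = 64 * 60 = 3840

3840 gold/hour


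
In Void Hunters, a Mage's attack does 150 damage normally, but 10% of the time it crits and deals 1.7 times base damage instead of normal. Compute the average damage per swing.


E[dmg] = base * (1 + crit_chance * (crit_mult - 1))
cc as decimal = 10/100 = 0.1
cm - 1 = 1.7 - 1 = 0.7
Bonus factor = 0.1 * 0.7 = 0.07
Total multiplier = 1 + 0.07 = 1.07
Expected damage = 150 * 1.07 = 160.50

160.50 damage


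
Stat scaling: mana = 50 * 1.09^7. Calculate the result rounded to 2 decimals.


value = base * growth^level
= 50 * 1.09^7
= 50 * 1.828039
= 91.40

91.40 mana


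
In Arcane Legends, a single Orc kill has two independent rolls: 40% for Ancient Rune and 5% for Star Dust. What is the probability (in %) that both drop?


For independent events, P(both) = P(A) * P(B)
= 40% * 5%
= 200 / 100 %
= 2.0%

2.0%


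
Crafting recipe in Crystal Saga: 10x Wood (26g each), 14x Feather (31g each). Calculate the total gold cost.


Cost breakdown:
  Wood: 10 * 26 = 260
  Feather: 14 * 31 = 434
Total = 260 + 434 = 694

694 gold


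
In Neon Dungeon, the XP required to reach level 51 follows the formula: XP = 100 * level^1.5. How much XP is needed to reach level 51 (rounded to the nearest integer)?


XP = 100 * level^1.5
Substitute level = 51:
XP = 100 * 51^1.5
= 100 * 364.2128
= 36421

36421 XP


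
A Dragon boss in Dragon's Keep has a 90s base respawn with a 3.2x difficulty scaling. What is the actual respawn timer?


Respawn time = base * multiplier
= 90 * 3.2
= 288.0 seconds

288.0 seconds


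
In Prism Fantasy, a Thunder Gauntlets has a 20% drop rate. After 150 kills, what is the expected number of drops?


Expected drops = kills * (drop_rate / 100)
= 150 * (20 / 100)
= 150 * 0.2
= 30.0

30.0 drops


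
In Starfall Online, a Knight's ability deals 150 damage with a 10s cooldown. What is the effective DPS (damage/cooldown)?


DPS = damage / cooldown
= 150 / 10
= 15.00

15.00 DPS


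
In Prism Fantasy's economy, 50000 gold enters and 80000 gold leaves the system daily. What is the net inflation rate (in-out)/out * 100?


Net gold = 50000 - 80000 = -30000
Inflation rate = net / sunk * 100 = -30000 / 80000 * 100
= -0.375 * 100
= -37.50%

-37.50%


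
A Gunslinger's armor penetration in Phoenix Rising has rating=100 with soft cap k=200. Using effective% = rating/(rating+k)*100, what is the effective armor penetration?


effective% = rating / (rating + k) * 100
= 100 / (100 + 200) * 100
= 100 / 300 * 100
= 0.333333 * 100
= 33.33%

33.33%


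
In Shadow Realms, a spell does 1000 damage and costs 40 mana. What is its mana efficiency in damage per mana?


Efficiency = damage / mana
= 1000 / 40
= 25.00

25.00 dmg/mana


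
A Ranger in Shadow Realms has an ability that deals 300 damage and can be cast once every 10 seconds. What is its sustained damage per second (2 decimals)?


DPS = damage / cooldown
= 300 / 10
= 30.00

30.00 DPS


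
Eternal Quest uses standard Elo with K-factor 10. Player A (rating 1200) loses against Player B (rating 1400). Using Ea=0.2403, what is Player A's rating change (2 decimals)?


Elo update: delta = K * (S - Ea), where S = 0 (loses)
S - Ea = 0 - 0.2403 = -0.2403
Rating change = 10 * -0.2403
= -2.40

-2.40 rating points


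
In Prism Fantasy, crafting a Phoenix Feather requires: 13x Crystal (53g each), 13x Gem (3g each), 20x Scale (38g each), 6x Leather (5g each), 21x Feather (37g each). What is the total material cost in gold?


Cost breakdown:
  Crystal: 13 * 53 = 689
  Gem: 13 * 3 = 39
  Scale: 20 * 38 = 760
  Leather: 6 * 5 = 30
  Feather: 21 * 37 = 777
Total = 689 + 39 + 760 + 30 + 777 = 2295

2295 gold


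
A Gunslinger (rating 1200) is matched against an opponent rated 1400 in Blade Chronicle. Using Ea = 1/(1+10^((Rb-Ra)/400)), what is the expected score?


Elo expected score: Ea = 1/(1 + 10^((Rb-Ra)/400))
Rb - Ra = 1400 - 1200 = 200
(Rb-Ra)/400 = 200/400 = 0.5
10^0.5 = 3.162278
Ea = 1/(1 + 3.162278) = 1/4.162278 = 0.2403

0.2403


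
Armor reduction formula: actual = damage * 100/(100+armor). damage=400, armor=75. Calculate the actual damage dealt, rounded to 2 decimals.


actual = 400 * 100 / (100 + 75)
= 400 * 100 / 175
= 40000 / 175
= 228.57

228.57 damage


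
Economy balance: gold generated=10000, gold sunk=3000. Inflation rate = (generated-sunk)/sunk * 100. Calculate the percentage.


Net gold = 10000 - 3000 = 7000
Inflation rate = net / sunk * 100 = 7000 / 3000 * 100
= 2.333333 * 100
= 233.33%

233.33%


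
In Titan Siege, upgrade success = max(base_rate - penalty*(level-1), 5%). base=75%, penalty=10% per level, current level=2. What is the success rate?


raw_rate = 75 - 10 * (2 - 1)
= 75 - 10 * 1
= 75 - 10
= 65
Apply floor: max(65, 5) = 65%

65%


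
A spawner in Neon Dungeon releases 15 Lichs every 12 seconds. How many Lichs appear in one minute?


Spawns per minute = count * (60 / interval)
= 15 * (60 / 12)
= 15 * 5.0
= 75.0

75.0 per minute


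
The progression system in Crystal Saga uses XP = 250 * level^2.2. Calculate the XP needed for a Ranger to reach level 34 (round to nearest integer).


XP = 250 * level^2.2
Substitute level = 34:
XP = 250 * 34^2.2
= 250 * 2340.2035
= 585051

585051 XP


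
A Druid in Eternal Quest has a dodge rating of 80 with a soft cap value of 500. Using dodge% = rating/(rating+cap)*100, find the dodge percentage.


dodge% = 80 / (80 + 500) * 100
= 80 / 580 * 100
= 0.137931 * 100
= 13.79%

13.79%


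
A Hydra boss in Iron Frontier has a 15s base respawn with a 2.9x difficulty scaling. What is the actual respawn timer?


Respawn time = base * multiplier
= 15 * 2.9
= 43.5 seconds

43.5 seconds


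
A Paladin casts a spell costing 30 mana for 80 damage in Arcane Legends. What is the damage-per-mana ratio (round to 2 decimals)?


Efficiency = damage / mana
= 80 / 30
= 2.67

2.67 dmg/mana


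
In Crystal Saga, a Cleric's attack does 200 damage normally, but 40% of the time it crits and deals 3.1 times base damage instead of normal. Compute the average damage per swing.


E[dmg] = base * (1 + crit_chance * (crit_mult - 1))
cc as decimal = 40/100 = 0.4
cm - 1 = 3.1 - 1 = 2.1
Bonus factor = 0.4 * 2.1 = 0.84
Total multiplier = 1 + 0.84 = 1.84
Expected damage = 200 * 1.84 = 368.00

368.00 damage


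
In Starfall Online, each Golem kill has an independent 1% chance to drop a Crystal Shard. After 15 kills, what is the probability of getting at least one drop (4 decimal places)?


P(at least one) = 1 - P(none) = 1 - (1-p)^n
p = 1/100 = 0.01
1 - p = 0.99
(1 - p)^15 = 0.99^15 = 0.860058
P(at least one) = 1 - 0.860058 = 0.1399

0.1399


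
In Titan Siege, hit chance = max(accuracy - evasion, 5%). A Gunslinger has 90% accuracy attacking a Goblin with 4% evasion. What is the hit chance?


accuracy - evasion = 90 - 4 = 86
Apply floor: max(86, 5) = 86
Hit chance = 86%

86%


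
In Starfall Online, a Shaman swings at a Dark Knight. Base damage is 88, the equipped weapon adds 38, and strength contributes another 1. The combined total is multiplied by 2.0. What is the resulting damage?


Sum base + weapon + str = 88 + 38 + 1 = 127
Multiply by 2.0:
127 * 2.0 = 254.0

254.0 damage


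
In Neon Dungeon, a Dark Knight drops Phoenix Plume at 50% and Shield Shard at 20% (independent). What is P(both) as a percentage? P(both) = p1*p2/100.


For independent events, P(both) = P(A) * P(B)
= 50% * 20%
= 1000 / 100 %
= 10.0%

10.0%


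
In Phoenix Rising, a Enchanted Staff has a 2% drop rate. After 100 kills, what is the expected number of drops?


Expected drops = kills * (drop_rate / 100)
= 100 * (2 / 100)
= 100 * 0.02
= 2.0

2.0 drops


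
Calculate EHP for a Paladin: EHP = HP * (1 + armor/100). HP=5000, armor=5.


EHP = 5000 * (1 + 5/100)
= 5000 * (1 + 0.05)
= 5000 * 1.05
= 5250.0

5250.0 EHP


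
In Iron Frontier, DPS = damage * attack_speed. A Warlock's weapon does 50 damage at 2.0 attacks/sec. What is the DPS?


DPS = damage * attack_speed
= 50 * 2.0
= 100.0

100.0 DPS


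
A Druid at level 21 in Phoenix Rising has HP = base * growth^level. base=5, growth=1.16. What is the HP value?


value = base * growth^level
= 5 * 1.16^21
= 5 * 22.574481
= 112.87

112.87 HP


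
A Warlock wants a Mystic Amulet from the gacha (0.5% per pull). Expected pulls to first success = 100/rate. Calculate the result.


Expected pulls for a geometric distribution = 1/p = 100 / rate%
= 100 / 0.5
= 200.0

200.0 pulls


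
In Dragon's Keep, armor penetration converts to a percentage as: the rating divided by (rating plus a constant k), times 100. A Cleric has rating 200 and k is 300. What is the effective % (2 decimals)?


effective% = rating / (rating + k) * 100
= 200 / (200 + 300) * 100
= 200 / 500 * 100
= 0.4 * 100
= 40.00%

40.00%


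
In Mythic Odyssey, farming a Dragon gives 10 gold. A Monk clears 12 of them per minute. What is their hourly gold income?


Gold per minute = 10 * 12 = 120
Gold per hour = 120 * 60 = 7200

7200 gold/hour


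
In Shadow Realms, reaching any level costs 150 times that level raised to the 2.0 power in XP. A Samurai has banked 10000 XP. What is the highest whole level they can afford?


XP = 150 * level^2.0, so level = (XP / 150)^(1/2.0)
= (10000 / 150)^(1/2.0)
= 66.6667^0.5
= 8.165
Floor: level = 8

level 8


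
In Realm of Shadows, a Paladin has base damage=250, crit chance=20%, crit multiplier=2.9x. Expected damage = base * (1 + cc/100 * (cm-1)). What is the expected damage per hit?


E[dmg] = base * (1 + crit_chance * (crit_mult - 1))
cc as decimal = 20/100 = 0.2
cm - 1 = 2.9 - 1 = 1.9
Bonus factor = 0.2 * 1.9 = 0.38
Total multiplier = 1 + 0.38 = 1.38
Expected damage = 250 * 1.38 = 345.00

345.00 damage


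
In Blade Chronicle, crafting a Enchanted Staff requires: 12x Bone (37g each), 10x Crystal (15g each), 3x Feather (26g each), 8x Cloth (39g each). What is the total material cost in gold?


Cost breakdown:
  Bone: 12 * 37 = 444
  Crystal: 10 * 15 = 150
  Feather: 3 * 26 = 78
  Cloth: 8 * 39 = 312
Total = 444 + 150 + 78 + 312 = 984

984 gold


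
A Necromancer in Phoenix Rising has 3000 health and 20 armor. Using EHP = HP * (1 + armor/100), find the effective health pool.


EHP = 3000 * (1 + 20/100)
= 3000 * (1 + 0.2)
= 3000 * 1.2
= 3600.0

3600.0 EHP


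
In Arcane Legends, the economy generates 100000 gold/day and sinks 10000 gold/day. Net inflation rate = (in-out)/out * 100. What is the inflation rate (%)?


Net gold = 100000 - 10000 = 90000
Inflation rate = net / sunk * 100 = 90000 / 10000 * 100
= 9.0 * 100
= 900.00%

900.00%


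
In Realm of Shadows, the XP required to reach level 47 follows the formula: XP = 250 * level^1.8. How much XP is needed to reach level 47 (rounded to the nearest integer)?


XP = 250 * level^1.8
Substitute level = 47:
XP = 250 * 47^1.8
= 250 * 1022.7657
= 255691

255691 XP


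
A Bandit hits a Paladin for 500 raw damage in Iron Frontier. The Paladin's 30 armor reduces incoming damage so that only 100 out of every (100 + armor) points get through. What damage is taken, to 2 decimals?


actual = 500 * 100 / (100 + 30)
= 500 * 100 / 130
= 50000 / 130
= 384.62

384.62 damage


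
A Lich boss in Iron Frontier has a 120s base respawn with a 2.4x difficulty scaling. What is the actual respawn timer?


Respawn time = base * multiplier
= 120 * 2.4
= 288.0 seconds

288.0 seconds


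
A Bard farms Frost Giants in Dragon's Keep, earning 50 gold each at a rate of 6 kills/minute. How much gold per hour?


Gold per minute = 50 * 6 = 300
Gold per hour = 300 * 60 = 18000

18000 gold/hour


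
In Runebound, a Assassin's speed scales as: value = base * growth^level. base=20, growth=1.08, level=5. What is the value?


value = base * growth^level
= 20 * 1.08^5
= 20 * 1.469328
= 29.39

29.39 speed


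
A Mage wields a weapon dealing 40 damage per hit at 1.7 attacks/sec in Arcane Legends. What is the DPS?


DPS = damage * attack_speed
= 40 * 1.7
= 68.0

68.0 DPS


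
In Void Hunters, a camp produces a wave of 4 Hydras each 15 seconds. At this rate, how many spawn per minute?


Spawns per minute = count * (60 / interval)
= 4 * (60 / 15)
= 4 * 4.0
= 16.0

16.0 per minute
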